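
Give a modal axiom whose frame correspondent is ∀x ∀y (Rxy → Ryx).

The condition is symmetry. The B schema q → □◇q defines it.
Suppose q→□◇q is valid. Take Rxy and set V(q)={x}. Then q at x, so □◇q at x, so ◇q at y, so some z with Ryz has q; z=x, i.e. Ryx.

q → □◇q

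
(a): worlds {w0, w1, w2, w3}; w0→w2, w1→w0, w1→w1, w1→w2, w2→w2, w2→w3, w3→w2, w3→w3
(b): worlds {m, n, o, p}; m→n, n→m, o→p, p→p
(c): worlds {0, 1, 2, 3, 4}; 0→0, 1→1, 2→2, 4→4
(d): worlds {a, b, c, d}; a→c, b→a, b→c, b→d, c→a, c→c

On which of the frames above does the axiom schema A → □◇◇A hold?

(c)

This is the axiom for a generalized confluence (Geach) condition; its first-order frame correspondent is ∀x ∀z (xRz → ∃w (x = w ∧ zR²w)).
(a): fails — w0Rw2 but no w with w0=w and w2R²w.
(b): fails — mRn but no w with m=w and nR²w.
(c): ✓.
(d): fails — bRa but no w with b=w and aR²w.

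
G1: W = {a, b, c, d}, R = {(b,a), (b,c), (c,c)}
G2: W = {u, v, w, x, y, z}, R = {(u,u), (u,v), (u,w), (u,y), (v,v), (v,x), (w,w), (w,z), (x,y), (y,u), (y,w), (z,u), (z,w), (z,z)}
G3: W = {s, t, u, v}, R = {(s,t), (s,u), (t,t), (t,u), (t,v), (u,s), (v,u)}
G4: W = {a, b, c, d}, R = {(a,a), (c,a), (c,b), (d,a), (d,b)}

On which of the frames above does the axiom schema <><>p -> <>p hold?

Frame correspondent (Sahlqvist): forall x forall y forall z (Rxy & Ryz -> Rxz) — i.e. transitivity.
G1: holds.
G2: fails — Ruv and Rvx but not Rux.
G3: fails — Rus and Rsu but not Ruu.
G4: holds.
Valid on: G1, G4.

G1, G4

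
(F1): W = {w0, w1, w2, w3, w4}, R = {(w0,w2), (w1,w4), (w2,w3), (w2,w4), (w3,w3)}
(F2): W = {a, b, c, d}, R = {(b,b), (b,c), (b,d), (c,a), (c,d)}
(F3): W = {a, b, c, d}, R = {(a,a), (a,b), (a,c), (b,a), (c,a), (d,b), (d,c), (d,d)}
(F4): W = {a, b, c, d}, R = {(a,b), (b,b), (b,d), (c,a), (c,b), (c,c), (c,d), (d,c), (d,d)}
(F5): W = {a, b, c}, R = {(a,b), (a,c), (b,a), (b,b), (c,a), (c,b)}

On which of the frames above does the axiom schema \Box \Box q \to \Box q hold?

(F3), (F4)

The schema corresponds to density: \forall x \forall y (Rxy \to \exists z (Rxz \wedge Rzy)).
(F1): fails — Rw2w4 but no z with Rw2z and Rzw4.
(F2): fails — Rcd but no z with Rcz and Rzd.
(F3): condition met.
(F4): condition met.
(F5): fails — Rac but no z with Raz and Rzc.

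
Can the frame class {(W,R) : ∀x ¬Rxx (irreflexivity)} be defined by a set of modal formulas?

No — not modally definable

Any modally definable frame class is closed under surjective bounded morphisms.
The 2-cycle (worlds 0,1 with 0→1→0) is irreflexive, and the map sending every world to a single reflexive point • is a surjective bounded morphism (forth: every edge maps to (•,•); back: every world has a successor). So any modal formula valid on the 2-cycle is also valid on the reflexive point, which is not irreflexive.
So no modal formula (or set of formulas) defines exactly the irreflexive frames.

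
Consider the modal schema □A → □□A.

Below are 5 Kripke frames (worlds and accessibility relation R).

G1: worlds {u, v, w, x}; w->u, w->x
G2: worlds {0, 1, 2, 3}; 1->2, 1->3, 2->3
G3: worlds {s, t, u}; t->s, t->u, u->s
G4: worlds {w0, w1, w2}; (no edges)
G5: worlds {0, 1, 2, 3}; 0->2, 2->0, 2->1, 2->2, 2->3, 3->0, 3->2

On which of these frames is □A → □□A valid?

The schema corresponds to transitivity: ∀x ∀y ∀z (Rxy ∧ Ryz → Rxz).
G1: ✓.
G2: ✓.
G3: ✓.
G4: ✓.
G5: fails — R32 and R23 but not R33.
Valid on: G1, G2, G3, G4.

G1, G2, G3, G4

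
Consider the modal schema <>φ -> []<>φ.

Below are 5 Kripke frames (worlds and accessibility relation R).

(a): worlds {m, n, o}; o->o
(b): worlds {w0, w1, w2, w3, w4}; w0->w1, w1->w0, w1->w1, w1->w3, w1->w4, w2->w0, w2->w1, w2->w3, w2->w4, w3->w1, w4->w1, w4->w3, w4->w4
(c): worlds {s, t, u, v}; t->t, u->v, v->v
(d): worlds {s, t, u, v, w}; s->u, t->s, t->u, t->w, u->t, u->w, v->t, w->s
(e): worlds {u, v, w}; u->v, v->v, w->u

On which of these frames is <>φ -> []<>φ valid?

(a), (c)

Frame correspondent (Sahlqvist): forall x forall y forall z (Rxy & Rxz -> Ryz) — i.e. the Euclidean property.
(a): ✓.
(b): fails — Rw1w0 and Rw1w0 but not Rw0w0.
(c): ✓.
(d): fails — Rsu and Rsu but not Ruu.
(e): fails — Rwu and Rwu but not Ruu.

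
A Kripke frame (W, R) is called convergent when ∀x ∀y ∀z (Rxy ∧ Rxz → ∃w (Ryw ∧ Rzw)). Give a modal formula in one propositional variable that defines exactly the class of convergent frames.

◇□q → □◇q

This is convergence; the standard corresponding axiom is .2: ◇□q → □◇q.
Suppose ◇□q→□◇q is valid. Take Rxy, Rxz and set V(q)={w : Ryw}. Then □q at y so ◇□q at x, so □◇q at x, so ◇q at z, giving w with Rzw and Ryw.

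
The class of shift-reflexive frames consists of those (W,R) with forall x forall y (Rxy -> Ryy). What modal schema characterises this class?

□(□q → q)

The condition is shift-reflexivity. The T□ schema □(□q → q) defines it.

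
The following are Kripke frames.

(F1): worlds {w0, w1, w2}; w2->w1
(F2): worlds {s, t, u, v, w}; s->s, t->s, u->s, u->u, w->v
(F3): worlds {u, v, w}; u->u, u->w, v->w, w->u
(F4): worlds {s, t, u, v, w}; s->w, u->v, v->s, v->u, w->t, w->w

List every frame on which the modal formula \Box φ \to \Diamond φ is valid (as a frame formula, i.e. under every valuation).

The schema corresponds to seriality: \forall x \exists y Rxy.
(F1): fails — world w0 has no successor.
(F2): fails — world v has no successor.
(F3): satisfies the condition.
(F4): fails — world t has no successor.

(F3)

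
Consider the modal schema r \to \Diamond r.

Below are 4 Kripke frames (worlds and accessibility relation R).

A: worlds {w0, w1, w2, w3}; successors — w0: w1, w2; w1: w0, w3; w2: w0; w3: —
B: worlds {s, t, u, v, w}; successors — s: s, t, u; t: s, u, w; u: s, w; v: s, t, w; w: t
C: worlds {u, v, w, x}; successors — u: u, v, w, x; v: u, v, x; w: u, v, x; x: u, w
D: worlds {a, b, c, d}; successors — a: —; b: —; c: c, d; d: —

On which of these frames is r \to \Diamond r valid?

none

The schema corresponds to reflexivity: \forall x Rxx.
A: fails — world w0 does not see itself.
B: fails — world t does not see itself.
C: fails — world w does not see itself.
D: fails — world a does not see itself.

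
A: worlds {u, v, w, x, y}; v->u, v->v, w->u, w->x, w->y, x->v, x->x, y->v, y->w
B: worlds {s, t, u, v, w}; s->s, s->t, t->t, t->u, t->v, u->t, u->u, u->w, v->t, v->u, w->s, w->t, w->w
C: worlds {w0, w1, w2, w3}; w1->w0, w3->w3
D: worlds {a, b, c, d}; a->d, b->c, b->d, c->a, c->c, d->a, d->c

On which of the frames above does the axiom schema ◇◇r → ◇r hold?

C

The schema corresponds to transitivity: ∀x ∀y ∀z (Rxy ∧ Ryz → Rxz).
A: fails — Rwx and Rxv but not Rwv.
B: fails — Rwt and Rtv but not Rwv.
C: ✓.
D: fails — Rbc and Rca but not Rba.
Valid on: C.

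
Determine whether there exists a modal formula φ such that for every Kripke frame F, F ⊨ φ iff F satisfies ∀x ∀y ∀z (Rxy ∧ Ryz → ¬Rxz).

No — not modally definable

Modal frame validity is preserved under surjective bounded morphisms.
The 3-cycle (worlds w0,w1,w2 with w0→w1→w2→w0) is intransitive. Mapping every world to a single reflexive point • is a surjective bounded morphism; the reflexive point is not intransitive (R••∧R•• but R••).
Hence intransitivity is not modally definable.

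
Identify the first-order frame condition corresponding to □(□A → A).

Suppose □(□A→A) is valid. Take Rxy and set V(A)={w : Ryw}. Then at y, □A holds; since □(□A→A) at x, □A→A at y, so A at y, i.e. Ryy.
The converse is a direct semantic check.
So the correspondent is shift-reflexivity.

Shift-reflexivity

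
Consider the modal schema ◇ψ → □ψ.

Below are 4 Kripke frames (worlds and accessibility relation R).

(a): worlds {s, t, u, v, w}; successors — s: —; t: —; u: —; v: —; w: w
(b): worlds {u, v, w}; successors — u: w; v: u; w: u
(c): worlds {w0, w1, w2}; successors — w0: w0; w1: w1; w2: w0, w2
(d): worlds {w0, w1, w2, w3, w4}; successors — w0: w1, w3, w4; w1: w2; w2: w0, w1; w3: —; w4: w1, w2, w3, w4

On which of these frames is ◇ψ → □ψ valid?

The schema corresponds to partial functionality: ∀x ∀y ∀z (Rxy ∧ Rxz → y = z).
(a): holds.
(b): holds.
(c): fails — w2 sees both w0 and w2.
(d): fails — w0 sees both w1 and w3.
Valid on: (a), (b).

(a), (b)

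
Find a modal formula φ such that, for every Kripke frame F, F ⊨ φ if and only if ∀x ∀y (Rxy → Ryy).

□(□q → q)

The condition is shift-reflexivity. The T□ schema □(□q → q) defines it.
Suppose □(□q→q) is valid. Take Rxy and set V(q)={w : Ryw}. Then at y, □q holds; since □(□q→q) at x, □q→q at y, so q at y, i.e. Ryy.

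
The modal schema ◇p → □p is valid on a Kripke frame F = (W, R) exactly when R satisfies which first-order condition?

This schema is the CD axiom.
It corresponds to partial functionality: ∀x ∀y ∀z (Rxy ∧ Rxz → y = z).

partial functionality: ∀x ∀y ∀z (Rxy ∧ Rxz → y = z)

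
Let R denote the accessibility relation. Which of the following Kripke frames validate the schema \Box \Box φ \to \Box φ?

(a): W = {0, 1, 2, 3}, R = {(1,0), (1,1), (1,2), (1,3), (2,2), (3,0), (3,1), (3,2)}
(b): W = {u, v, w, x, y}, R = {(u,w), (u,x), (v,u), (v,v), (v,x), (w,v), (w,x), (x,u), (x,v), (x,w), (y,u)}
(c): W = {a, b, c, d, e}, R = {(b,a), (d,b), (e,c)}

(a)

This is the axiom for density; its first-order frame correspondent is \forall x \forall y (Rxy \to \exists z (Rxz \wedge Rzy)).
(a): satisfies the condition.
(b): fails — Ryu but no z with Ryz and Rzu.
(c): fails — Rdb but no z with Rdz and Rzb.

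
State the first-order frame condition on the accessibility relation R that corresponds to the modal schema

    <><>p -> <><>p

This is a Sahlqvist (Geach-type) schema ◇^2□^0p → □^0◇^2p.
Minimal-valuation argument: fix x; take any y with xR^2y and any z with xR^0z. Set V(p) to the set of worlds R-reachable from y in exactly 0 steps. Then □^0p holds at y, so the antecedent holds at x; validity forces ◇^2p at z, giving a w with zR^2w and yR^0w.
First-order correspondent: forall x forall y (x R^2 y -> exists w (y = w & x R^2 w)).

forall x forall y (x R^2 y -> exists w (y = w & x R^2 w))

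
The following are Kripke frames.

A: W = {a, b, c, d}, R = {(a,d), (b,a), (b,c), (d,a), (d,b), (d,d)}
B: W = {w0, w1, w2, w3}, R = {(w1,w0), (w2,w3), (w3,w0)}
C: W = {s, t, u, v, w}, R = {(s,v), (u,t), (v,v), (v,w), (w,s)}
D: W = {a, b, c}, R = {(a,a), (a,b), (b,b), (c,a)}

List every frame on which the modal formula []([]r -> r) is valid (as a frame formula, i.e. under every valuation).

The schema corresponds to shift-reflexivity: forall x forall y (Rxy -> Ryy).
A: fails — Rbc but not Rcc.
B: fails — Rw1w0 but not Rw0w0.
C: fails — Rut but not Rtt.
D: condition met.

D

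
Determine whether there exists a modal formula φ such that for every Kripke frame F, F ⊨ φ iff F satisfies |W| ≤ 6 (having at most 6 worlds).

Modal frame validity is preserved under disjoint unions.
Any modal formula valid on each of 7 disjoint one-world frames is valid on their disjoint union (validity is preserved under disjoint unions). Each one-world frame has |W|=1≤6, but the union has |W|=7.
Hence having at most 6 worlds is not modally definable.

No — not modally definable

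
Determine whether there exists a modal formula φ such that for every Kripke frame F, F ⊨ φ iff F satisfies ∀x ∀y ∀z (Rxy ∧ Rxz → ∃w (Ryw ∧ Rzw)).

The condition is convergence. A defining modal formula is ◇□r → □◇r.
Suppose ◇□r→□◇r is valid. Take Rxy, Rxz and set V(r)={w : Ryw}. Then □r at y so ◇□r at x, so □◇r at x, so ◇r at z, giving w with Rzw and Ryw.

Yes — defined by ◇□r → □◇r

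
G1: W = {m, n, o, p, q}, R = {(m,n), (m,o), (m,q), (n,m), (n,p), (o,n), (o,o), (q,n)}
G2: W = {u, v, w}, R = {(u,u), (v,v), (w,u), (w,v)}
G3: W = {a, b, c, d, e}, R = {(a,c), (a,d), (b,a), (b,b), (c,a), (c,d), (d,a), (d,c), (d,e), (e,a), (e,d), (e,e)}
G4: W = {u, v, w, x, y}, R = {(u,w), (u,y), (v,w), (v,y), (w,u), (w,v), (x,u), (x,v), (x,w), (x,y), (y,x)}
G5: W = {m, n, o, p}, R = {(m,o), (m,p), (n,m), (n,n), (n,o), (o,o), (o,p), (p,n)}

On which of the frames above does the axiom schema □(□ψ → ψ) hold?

This is the axiom for shift-reflexivity; its first-order frame correspondent is ∀x ∀y (Rxy → Ryy).
G1: fails — Ron but not Rnn.
G2: ✓.
G3: fails — Rcd but not Rdd.
G4: fails — Rxw but not Rww.
G5: fails — Rop but not Rpp.
Valid on: G2.

G2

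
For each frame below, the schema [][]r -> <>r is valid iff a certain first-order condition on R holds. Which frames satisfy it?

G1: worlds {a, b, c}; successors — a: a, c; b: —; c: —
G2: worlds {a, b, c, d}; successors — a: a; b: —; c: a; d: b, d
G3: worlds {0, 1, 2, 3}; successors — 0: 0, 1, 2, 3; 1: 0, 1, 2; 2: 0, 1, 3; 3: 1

G3

This is the axiom for a generalized confluence (Geach) condition; its first-order frame correspondent is forall x exists w (x R^2 w & xRw).
G1: fails — at b but no w with bR²w and bRw.
G2: fails — at b but no w with bR²w and bRw.
G3: holds.
Valid on: G3.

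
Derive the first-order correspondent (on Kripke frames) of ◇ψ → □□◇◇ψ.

∀x ∀y ∀z ((xRy ∧ xR²z) → ∃w (y = w ∧ zR²w))

This is a Sahlqvist (Geach-type) schema ◇^1□^0ψ → □^2◇^2ψ.
Minimal-valuation argument: fix x; take any y with xR^1y and any z with xR^2z. Set V(ψ) to the set of worlds R-reachable from y in exactly 0 steps. Then □^0ψ holds at y, so the antecedent holds at x; validity forces ◇^2ψ at z, giving a w with zR^2w and yR^0w.
First-order correspondent: ∀x ∀y ∀z ((xRy ∧ xR²z) → ∃w (y = w ∧ zR²w)).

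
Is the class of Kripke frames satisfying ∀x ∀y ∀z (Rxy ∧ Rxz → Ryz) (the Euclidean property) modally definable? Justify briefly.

This is a Sahlqvist condition; the 5 axiom ◇p → □◇p defines it.

Yes — defined by ◇p → □◇p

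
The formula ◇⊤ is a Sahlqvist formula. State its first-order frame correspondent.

◇⊤ holds at w iff w has a successor, so frame-validity of ◇⊤ is exactly seriality. Equivalently via □A → ◇A:
Suppose □A→◇A is valid. At any x set V(A)=W. Then □A at x, so ◇A at x, so x has a successor.

seriality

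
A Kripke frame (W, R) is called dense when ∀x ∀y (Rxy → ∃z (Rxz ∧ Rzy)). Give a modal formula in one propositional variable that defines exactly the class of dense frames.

□□p → □p

This is density; the standard corresponding axiom is C4: □□p → □p.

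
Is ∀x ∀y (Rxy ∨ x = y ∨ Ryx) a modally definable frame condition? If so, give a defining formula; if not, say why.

Not modally definable

Modal frame validity is preserved under disjoint unions.
Take 3 disjoint single-world reflexive frames: each is trivially connected, but their disjoint union has 3 worlds with no edge between distinct components, so it is not connected.
Hence connectedness of R is not modally definable.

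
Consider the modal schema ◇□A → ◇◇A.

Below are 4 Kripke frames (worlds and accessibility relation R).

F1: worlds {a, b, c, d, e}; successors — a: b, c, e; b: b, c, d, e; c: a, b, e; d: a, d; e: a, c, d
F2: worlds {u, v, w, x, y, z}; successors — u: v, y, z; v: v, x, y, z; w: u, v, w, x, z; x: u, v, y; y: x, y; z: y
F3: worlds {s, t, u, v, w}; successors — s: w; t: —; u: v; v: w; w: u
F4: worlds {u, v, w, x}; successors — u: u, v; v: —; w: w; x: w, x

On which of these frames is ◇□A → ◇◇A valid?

F1, F2, F3

The schema corresponds to a generalized confluence (Geach) condition: ∀x ∀y (xRy → ∃w (yRw ∧ xR²w)).
F1: holds.
F2: holds.
F3: holds.
F4: fails — uRv but no t with vRt and uR²t.
Valid on: F1, F2, F3.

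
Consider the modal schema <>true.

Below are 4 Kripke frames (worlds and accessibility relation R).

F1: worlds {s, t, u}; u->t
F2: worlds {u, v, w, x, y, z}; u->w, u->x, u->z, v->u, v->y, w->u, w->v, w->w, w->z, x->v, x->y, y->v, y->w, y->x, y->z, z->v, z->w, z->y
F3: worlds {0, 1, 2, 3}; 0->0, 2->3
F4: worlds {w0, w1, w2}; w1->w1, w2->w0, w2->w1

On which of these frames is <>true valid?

This is the axiom for seriality; its first-order frame correspondent is forall x exists y Rxy.
F1: fails — world s has no successor.
F2: satisfies the condition.
F3: fails — world 1 has no successor.
F4: fails — world w0 has no successor.
Valid on: F2.

F2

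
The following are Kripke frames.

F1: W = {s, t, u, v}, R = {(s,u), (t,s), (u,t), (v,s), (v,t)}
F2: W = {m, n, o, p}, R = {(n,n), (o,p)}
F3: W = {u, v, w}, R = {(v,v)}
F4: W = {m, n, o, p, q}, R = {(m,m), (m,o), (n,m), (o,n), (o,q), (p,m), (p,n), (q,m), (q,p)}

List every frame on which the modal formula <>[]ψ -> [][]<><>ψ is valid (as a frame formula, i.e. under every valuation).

The schema corresponds to a generalized confluence (Geach) condition: forall x forall y forall z ((xRy & x R^2 z) -> exists w (yRw & z R^2 w)).
F1: fails — sRu, sR²t but no w with uRw and tR²w.
F2: ✓.
F3: ✓.
F4: fails — mRo, mR²n but no w with oRw and nR²w.
Valid on: F2, F3.

F2, F3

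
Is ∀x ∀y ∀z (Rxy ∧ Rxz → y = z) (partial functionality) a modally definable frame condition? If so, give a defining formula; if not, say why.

Yes: it is partial functionality, defined by the CD schema ◇r → □r.
Suppose ◇r→□r is valid. Take Rxy, Rxz and set V(r)={y}. Then ◇r at x, so □r at x, so r at z, i.e. z=y.

Yes — defined by ◇r → □r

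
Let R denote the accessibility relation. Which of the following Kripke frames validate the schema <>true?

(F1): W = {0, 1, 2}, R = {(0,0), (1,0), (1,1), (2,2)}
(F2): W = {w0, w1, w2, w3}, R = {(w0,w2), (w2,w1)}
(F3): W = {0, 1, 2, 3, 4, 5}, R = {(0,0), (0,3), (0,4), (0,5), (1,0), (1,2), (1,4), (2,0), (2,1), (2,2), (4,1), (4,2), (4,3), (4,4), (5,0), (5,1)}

This is the axiom for seriality; its first-order frame correspondent is forall x exists y Rxy.
(F1): ✓.
(F2): fails — world w1 has no successor.
(F3): fails — world 3 has no successor.

(F1)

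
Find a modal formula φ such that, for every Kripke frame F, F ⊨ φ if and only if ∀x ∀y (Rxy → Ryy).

□(□p → p)

A defining formula is □(□p → p) (the T□ axiom).
Suppose □(□p→p) is valid. Take Rxy and set V(p)={w : Ryw}. Then at y, □p holds; since □(□p→p) at x, □p→p at y, so p at y, i.e. Ryy.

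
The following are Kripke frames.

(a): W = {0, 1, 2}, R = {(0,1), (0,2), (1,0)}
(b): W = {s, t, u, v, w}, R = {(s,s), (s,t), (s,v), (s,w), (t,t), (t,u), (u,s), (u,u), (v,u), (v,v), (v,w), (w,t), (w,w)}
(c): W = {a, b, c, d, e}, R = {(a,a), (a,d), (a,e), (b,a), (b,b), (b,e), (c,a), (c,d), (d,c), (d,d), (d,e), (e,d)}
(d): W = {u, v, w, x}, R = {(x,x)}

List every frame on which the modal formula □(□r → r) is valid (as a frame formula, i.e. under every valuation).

This is the axiom for shift-reflexivity; its first-order frame correspondent is ∀x ∀y (Rxy → Ryy).
(a): fails — R01 but not R11.
(b): satisfies the condition.
(c): fails — Rdc but not Rcc.
(d): satisfies the condition.

(b), (d)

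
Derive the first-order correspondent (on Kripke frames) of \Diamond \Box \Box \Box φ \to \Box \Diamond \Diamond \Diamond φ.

This is a Sahlqvist (Geach-type) schema ◇^1□^3φ → □^1◇^3φ.
Minimal-valuation argument: fix x; take any y with xR^1y and any z with xR^1z. Set V(φ) to the set of worlds R-reachable from y in exactly 3 steps. Then □^3φ holds at y, so the antecedent holds at x; validity forces ◇^3φ at z, giving a w with zR^3w and yR^3w.
First-order correspondent: \forall x \forall y \forall z ((xRy \wedge xRz) \to \exists w (y R^3 w \wedge z R^3 w)).

\forall x \forall y \forall z ((xRy \wedge xRz) \to \exists w (y R^3 w \wedge z R^3 w))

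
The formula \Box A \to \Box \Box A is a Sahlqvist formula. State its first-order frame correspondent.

Transitivity

Suppose □A→□□A is valid. Take Rxy, Ryz and set V(A)={w : Rxw}. Then □A at x, so □□A at x, so □A at y, so A at z, i.e. Rxz.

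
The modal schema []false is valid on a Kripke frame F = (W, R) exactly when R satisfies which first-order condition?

Emptiness of R

□⊥ is valid iff no world has any successor (otherwise □⊥ fails at any world with one).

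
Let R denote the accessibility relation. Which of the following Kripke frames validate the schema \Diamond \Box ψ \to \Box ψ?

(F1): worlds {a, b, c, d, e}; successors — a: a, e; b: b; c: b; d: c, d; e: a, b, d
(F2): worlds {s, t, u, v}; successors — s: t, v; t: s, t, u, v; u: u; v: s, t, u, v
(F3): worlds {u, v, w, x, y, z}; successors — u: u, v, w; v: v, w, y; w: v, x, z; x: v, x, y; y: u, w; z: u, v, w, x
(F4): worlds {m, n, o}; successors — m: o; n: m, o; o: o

none

Frame correspondent (Sahlqvist): \forall x \forall y \forall z (Rxy \wedge Rxz \to Ryz) — i.e. the Euclidean property.
(F1): fails — Rae and Rae but not Ree.
(F2): fails — Rts and Rts but not Rss.
(F3): fails — Ruv and Ruu but not Rvu.
(F4): fails — Rno and Rnm but not Rom.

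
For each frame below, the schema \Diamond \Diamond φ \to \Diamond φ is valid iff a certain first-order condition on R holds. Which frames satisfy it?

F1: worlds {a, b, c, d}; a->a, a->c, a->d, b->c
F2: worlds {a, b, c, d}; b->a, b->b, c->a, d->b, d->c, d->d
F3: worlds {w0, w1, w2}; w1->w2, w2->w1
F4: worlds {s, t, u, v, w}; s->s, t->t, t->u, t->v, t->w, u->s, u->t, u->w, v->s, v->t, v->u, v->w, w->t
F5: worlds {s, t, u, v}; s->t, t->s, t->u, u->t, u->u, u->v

F1

This is the axiom for transitivity; its first-order frame correspondent is \forall x \forall y \forall z (Rxy \wedge Ryz \to Rxz).
F1: holds.
F2: fails — Rdc and Rca but not Rda.
F3: fails — Rw1w2 and Rw2w1 but not Rw1w1.
F4: fails — Rwt and Rtv but not Rwv.
F5: fails — Rut and Rts but not Rus.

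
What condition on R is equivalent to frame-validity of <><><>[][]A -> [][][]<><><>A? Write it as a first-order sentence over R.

forall x forall y forall z ((x R^3 y & x R^3 z) -> exists w (y R^2 w & z R^3 w))

This is a Sahlqvist (Geach-type) schema ◇^3□^2A → □^3◇^3A.
Minimal-valuation argument: fix x; take any y with xR^3y and any z with xR^3z. Set V(A) to the set of worlds R-reachable from y in exactly 2 steps. Then □^2A holds at y, so the antecedent holds at x; validity forces ◇^3A at z, giving a w with zR^3w and yR^2w.
First-order correspondent: forall x forall y forall z ((x R^3 y & x R^3 z) -> exists w (y R^2 w & z R^3 w)).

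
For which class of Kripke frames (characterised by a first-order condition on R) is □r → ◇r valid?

Suppose □r→◇r is valid. At any x set V(r)=W. Then □r at x, so ◇r at x, so x has a successor.

seriality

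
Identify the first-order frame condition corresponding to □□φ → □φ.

density: ∀x ∀y (Rxy → ∃z (Rxz ∧ Rzy))

Suppose □□φ→□φ is valid. Take Rxy and set V(φ)={w : xR²w}. Then □□φ at x, so □φ at x, so φ at y, i.e. ∃z(Rxz∧Rzy).
Conversely, on a frame with density the schema holds at every world under every valuation.
Frame condition: ∀x ∀y (Rxy → ∃z (Rxz ∧ Rzy)).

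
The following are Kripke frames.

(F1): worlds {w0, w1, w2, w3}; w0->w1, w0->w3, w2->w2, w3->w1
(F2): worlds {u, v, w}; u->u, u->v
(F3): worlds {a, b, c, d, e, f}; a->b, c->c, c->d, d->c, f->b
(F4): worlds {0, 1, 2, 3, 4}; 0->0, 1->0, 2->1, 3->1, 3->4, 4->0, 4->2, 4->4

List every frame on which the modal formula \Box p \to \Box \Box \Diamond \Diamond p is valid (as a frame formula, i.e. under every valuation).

(F3)

Frame correspondent (Sahlqvist): \forall x \forall z (x R^2 z \to \exists w (xRw \wedge z R^2 w)) — i.e. a generalized confluence (Geach) condition.
(F1): fails — w0R²w1 but no w with w0Rw and w1R²w.
(F2): fails — uR²v but no t with uRt and vR²t.
(F3): ✓.
(F4): fails — 2R²0 but no w with 2Rw and 0R²w.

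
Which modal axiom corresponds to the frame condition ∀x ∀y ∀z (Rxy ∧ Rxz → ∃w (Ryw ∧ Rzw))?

This is convergence; the standard corresponding axiom is .2: ◇□s → □◇s.
Suppose ◇□s→□◇s is valid. Take Rxy, Rxz and set V(s)={w : Ryw}. Then □s at y so ◇□s at x, so □◇s at x, so ◇s at z, giving w with Rzw and Ryw.

◇□s → □◇s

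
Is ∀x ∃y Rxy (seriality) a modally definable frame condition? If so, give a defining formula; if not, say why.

The condition is seriality. A defining modal formula is □q → ◇q.

Definable; □q → ◇q defines it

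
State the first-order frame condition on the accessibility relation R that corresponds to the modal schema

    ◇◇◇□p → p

This is a Sahlqvist (Geach-type) schema ◇^3□^1p → □^0◇^0p.
First-order correspondent: ∀x ∀y (xR³y → ∃w (yRw ∧ x = w)).

∀x ∀y (xR³y → ∃w (yRw ∧ x = w))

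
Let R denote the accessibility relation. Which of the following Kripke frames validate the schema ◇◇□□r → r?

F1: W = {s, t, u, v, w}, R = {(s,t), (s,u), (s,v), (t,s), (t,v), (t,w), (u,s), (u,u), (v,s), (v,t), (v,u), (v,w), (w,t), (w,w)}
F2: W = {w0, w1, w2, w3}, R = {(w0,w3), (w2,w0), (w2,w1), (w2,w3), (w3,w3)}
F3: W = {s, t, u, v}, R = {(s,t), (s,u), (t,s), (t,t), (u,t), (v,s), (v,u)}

F1

The schema corresponds to a generalized confluence (Geach) condition: ∀x ∀y (xR²y → ∃w (yR²w ∧ x = w)).
F1: ✓.
F2: fails — w0R²w3 but no w with w3R²w and w0=w.
F3: fails — uR²s but no w with sR²w and u=w.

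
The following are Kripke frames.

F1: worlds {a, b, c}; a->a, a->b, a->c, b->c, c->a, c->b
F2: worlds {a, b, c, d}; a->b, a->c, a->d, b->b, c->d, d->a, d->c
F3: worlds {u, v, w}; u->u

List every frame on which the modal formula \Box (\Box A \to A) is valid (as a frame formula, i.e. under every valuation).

Frame correspondent (Sahlqvist): \forall x \forall y (Rxy \to Ryy) — i.e. shift-reflexivity.
F1: fails — Rbc but not Rcc.
F2: fails — Rcd but not Rdd.
F3: satisfies the condition.

F3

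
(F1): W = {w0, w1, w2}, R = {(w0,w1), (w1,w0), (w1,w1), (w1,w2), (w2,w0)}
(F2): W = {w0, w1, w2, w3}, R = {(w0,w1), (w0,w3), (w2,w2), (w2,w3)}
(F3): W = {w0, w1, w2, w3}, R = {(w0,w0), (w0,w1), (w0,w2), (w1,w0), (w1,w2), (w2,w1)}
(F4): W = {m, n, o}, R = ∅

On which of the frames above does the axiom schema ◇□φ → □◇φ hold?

(F4)

This is the axiom for convergence; its first-order frame correspondent is ∀x ∀y ∀z (Rxy ∧ Rxz → ∃w (Ryw ∧ Rzw)).
(F1): fails — Rw1w2 and Rw1w0 but w2 and w0 have no common successor.
(F2): fails — Rw0w1 and Rw0w1 but w1 and w1 have no common successor.
(F3): fails — Rw0w1 and Rw0w2 but w1 and w2 have no common successor.
(F4): holds.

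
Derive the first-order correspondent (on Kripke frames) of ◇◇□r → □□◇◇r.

∀x ∀y ∀z ((xR²y ∧ xR²z) → ∃w (yRw ∧ zR²w))

This is a Sahlqvist (Geach-type) schema ◇^2□^1r → □^2◇^2r.
Minimal-valuation argument: fix x; take any y with xR^2y and any z with xR^2z. Set V(r) to the set of worlds R-reachable from y in exactly 1 step. Then □^1r holds at y, so the antecedent holds at x; validity forces ◇^2r at z, giving a w with zR^2w and yR^1w.
First-order correspondent: ∀x ∀y ∀z ((xR²y ∧ xR²z) → ∃w (yRw ∧ zR²w)).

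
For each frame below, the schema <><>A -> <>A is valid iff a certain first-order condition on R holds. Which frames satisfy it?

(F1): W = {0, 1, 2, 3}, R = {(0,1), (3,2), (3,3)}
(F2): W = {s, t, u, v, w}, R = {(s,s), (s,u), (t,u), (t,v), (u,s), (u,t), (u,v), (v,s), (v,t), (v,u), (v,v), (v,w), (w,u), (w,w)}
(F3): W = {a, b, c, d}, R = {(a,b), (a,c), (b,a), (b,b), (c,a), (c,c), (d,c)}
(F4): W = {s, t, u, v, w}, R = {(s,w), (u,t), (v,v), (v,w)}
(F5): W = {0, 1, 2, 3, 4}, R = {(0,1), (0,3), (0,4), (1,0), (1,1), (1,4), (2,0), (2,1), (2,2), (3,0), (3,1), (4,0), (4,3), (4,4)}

This is the axiom for transitivity; its first-order frame correspondent is forall x forall y forall z (Rxy & Ryz -> Rxz).
(F1): satisfies the condition.
(F2): fails — Ruv and Rvw but not Ruw.
(F3): fails — Rdc and Rca but not Rda.
(F4): satisfies the condition.
(F5): fails — R10 and R03 but not R13.
Valid on: (F1), (F4).

(F1), (F4)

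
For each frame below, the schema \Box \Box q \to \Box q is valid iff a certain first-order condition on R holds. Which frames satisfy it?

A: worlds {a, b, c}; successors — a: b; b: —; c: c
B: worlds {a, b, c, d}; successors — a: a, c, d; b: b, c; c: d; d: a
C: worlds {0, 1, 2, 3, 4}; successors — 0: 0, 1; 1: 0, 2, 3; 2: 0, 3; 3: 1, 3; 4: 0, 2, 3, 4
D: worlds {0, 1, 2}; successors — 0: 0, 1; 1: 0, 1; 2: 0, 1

D

The schema corresponds to density: \forall x \forall y (Rxy \to \exists z (Rxz \wedge Rzy)).
A: fails — Rab but no z with Raz and Rzb.
B: fails — Rcd but no z with Rcz and Rzd.
C: fails — R12 but no z with R1z and Rz2.
D: condition met.
Valid on: D.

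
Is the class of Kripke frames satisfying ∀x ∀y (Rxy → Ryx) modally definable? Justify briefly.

The condition is symmetry. A defining modal formula is q → □◇q.
Suppose q→□◇q is valid. Take Rxy and set V(q)={x}. Then q at x, so □◇q at x, so ◇q at y, so some z with Ryz has q; z=x, i.e. Ryx.

Definable; q → □◇q defines it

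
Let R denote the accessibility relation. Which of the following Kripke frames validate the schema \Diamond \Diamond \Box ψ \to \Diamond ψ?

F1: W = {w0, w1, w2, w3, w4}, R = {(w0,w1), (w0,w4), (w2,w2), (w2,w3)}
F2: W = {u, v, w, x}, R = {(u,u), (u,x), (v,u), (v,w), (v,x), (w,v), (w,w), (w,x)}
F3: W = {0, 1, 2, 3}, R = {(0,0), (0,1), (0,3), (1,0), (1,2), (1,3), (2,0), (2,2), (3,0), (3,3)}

Frame correspondent (Sahlqvist): \forall x \forall y (x R^2 y \to \exists w (yRw \wedge xRw)) — i.e. a generalized confluence (Geach) condition.
F1: fails — w2R²w3 but no w with w3Rw and w2Rw.
F2: fails — uR²x but no t with xRt and uRt.
F3: condition met.
Valid on: F3.

F3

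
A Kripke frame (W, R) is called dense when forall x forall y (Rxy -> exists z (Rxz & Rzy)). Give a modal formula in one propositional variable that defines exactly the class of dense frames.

□□s → □s

This is density; the standard corresponding axiom is C4: □□s → □s.
Suppose □□s→□s is valid. Take Rxy and set V(s)={w : xR²w}. Then □□s at x, so □s at x, so s at y, i.e. ∃z(Rxz∧Rzy).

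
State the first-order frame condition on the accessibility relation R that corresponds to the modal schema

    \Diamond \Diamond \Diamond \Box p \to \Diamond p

\forall x \forall y (x R^3 y \to \exists w (yRw \wedge xRw))

This is a Sahlqvist (Geach-type) schema ◇^3□^1p → □^0◇^1p.
First-order correspondent: \forall x \forall y (x R^3 y \to \exists w (yRw \wedge xRw)).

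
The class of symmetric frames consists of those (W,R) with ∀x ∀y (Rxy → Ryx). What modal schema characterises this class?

The condition is symmetry. The B schema p → □◇p defines it.
Suppose p→□◇p is valid. Take Rxy and set V(p)={x}. Then p at x, so □◇p at x, so ◇p at y, so some z with Ryz has p; z=x, i.e. Ryx.

p → □◇p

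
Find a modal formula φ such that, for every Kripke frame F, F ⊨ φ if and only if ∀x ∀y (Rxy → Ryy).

The condition is shift-reflexivity. The T□ schema □(□p → p) defines it.
Suppose □(□p→p) is valid. Take Rxy and set V(p)={w : Ryw}. Then at y, □p holds; since □(□p→p) at x, □p→p at y, so p at y, i.e. Ryy.

□(□p → p)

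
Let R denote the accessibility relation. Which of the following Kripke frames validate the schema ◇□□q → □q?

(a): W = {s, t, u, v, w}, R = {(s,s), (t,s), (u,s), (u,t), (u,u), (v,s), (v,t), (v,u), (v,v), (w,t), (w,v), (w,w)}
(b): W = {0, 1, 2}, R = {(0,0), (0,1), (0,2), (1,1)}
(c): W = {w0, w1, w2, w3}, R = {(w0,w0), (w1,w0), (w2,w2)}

(c)

This is the axiom for a generalized confluence (Geach) condition; its first-order frame correspondent is ∀x ∀y ∀z ((xRy ∧ xRz) → ∃w (yR²w ∧ z = w)).
(a): fails — uRs, uRt but no w* with sR²w* and t=w*.
(b): fails — 0R1, 0R0 but no w with 1R²w and 0=w.
(c): ✓.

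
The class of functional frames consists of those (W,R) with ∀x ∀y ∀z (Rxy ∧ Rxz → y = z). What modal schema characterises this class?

◇q → □q

The condition is partial functionality. The CD schema ◇q → □q defines it.
Suppose ◇q→□q is valid. Take Rxy, Rxz and set V(q)={y}. Then ◇q at x, so □q at x, so q at z, i.e. z=y.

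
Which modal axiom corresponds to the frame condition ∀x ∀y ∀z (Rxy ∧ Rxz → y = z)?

◇p → □p

This is partial functionality; the standard corresponding axiom is CD: ◇p → □p.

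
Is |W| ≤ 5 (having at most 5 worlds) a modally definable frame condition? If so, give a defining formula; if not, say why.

No — not modally definable

Any modally definable frame class is closed under disjoint unions.
Any modal formula valid on each of 6 disjoint one-world frames is valid on their disjoint union (validity is preserved under disjoint unions). Each one-world frame has |W|=1≤5, but the union has |W|=6.
So the class is not modally definable.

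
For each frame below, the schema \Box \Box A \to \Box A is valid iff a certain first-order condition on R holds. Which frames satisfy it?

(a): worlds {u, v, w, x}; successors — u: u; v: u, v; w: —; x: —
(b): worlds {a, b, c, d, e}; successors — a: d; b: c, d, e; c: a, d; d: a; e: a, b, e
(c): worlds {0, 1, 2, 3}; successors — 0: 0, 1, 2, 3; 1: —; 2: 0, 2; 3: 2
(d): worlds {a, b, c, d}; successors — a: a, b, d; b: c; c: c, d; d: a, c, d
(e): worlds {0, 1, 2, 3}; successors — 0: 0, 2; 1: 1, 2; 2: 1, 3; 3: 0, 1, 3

This is the axiom for density; its first-order frame correspondent is \forall x \forall y (Rxy \to \exists z (Rxz \wedge Rzy)).
(a): ✓.
(b): fails — Rbc but no z with Rbz and Rzc.
(c): ✓.
(d): ✓.
(e): ✓.

(a), (c), (d), (e)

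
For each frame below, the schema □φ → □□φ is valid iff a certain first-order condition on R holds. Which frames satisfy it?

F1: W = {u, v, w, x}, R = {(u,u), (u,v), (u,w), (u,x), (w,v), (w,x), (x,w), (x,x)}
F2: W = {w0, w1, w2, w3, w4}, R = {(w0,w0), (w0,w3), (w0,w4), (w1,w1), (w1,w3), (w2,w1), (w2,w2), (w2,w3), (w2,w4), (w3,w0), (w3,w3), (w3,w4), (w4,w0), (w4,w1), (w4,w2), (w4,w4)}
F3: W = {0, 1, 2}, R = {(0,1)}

F3

Frame correspondent (Sahlqvist): ∀x ∀y ∀z (Rxy ∧ Ryz → Rxz) — i.e. transitivity.
F1: fails — Rxw and Rwv but not Rxv.
F2: fails — Rw0w4 and Rw4w1 but not Rw0w1.
F3: ✓.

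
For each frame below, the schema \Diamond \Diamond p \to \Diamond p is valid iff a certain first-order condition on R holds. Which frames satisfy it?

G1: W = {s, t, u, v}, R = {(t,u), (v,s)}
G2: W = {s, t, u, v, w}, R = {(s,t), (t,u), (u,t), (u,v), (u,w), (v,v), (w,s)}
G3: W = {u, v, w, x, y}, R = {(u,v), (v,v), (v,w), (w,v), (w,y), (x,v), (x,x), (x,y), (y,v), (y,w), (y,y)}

The schema corresponds to transitivity: \forall x \forall y \forall z (Rxy \wedge Ryz \to Rxz).
G1: condition met.
G2: fails — Ruw and Rws but not Rus.
G3: fails — Ruv and Rvw but not Ruw.
Valid on: G1.

G1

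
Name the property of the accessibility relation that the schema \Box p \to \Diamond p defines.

seriality: \forall x \exists y Rxy

Suppose □p→◇p is valid. At any x set V(p)=W. Then □p at x, so ◇p at x, so x has a successor.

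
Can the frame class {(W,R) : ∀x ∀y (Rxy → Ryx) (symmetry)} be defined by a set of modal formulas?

Yes: it is symmetry, defined by the B schema p → □◇p.
Suppose p→□◇p is valid. Take Rxy and set V(p)={x}. Then p at x, so □◇p at x, so ◇p at y, so some z with Ryz has p; z=x, i.e. Ryx.

Yes, by p → □◇p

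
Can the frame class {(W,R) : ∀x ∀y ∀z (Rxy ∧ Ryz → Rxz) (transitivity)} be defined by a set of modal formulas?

This is a Sahlqvist condition; the 4 axiom □r → □□r defines it.
Suppose □r→□□r is valid. Take Rxy, Ryz and set V(r)={w : Rxw}. Then □r at x, so □□r at x, so □r at y, so r at z, i.e. Rxz.

Yes, by □r → □□r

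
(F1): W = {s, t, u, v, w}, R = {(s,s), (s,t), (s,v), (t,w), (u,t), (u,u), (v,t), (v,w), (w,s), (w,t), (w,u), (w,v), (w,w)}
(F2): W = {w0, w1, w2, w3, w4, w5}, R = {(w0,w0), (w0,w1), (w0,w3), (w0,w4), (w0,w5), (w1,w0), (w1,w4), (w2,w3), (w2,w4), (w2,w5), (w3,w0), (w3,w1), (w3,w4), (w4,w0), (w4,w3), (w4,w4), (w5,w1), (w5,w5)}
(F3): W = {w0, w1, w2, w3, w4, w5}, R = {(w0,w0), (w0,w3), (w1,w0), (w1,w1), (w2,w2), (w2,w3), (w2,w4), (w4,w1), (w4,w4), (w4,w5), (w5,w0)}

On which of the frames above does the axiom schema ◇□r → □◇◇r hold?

(F1), (F2)

Frame correspondent (Sahlqvist): ∀x ∀y ∀z ((xRy ∧ xRz) → ∃w (yRw ∧ zR²w)) — i.e. a generalized confluence (Geach) condition.
(F1): satisfies the condition.
(F2): satisfies the condition.
(F3): fails — w0Rw0, w0Rw3 but no w with w0Rw and w3R²w.
Valid on: (F1), (F2).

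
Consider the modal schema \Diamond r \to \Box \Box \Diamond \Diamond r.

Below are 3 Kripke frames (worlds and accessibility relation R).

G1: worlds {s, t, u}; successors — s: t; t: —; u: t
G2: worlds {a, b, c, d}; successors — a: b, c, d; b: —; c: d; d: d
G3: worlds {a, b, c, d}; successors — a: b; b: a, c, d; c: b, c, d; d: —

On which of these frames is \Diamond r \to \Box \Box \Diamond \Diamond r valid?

This is the axiom for a generalized confluence (Geach) condition; its first-order frame correspondent is \forall x \forall y \forall z ((xRy \wedge x R^2 z) \to \exists w (y = w \wedge z R^2 w)).
G1: holds.
G2: fails — aRb, aR²d but no w with b=w and dR²w.
G3: fails — aRb, aR²a but no w with b=w and aR²w.
Valid on: G1.

G1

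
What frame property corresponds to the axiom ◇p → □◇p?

The Euclidean property

This is the 5 axiom.
Its frame correspondent is the Euclidean property — ∀x ∀y ∀z (Rxy ∧ Rxz → Ryz).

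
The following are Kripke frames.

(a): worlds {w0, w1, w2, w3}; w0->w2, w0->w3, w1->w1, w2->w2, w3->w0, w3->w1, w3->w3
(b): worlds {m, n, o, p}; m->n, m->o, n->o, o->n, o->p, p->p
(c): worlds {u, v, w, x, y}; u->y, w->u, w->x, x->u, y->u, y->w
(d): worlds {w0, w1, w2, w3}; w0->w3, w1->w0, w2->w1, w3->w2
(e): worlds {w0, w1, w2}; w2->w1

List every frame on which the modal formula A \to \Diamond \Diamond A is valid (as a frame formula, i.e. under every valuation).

The schema corresponds to a generalized confluence (Geach) condition: \forall x \exists w (x = w \wedge x R^2 w).
(a): satisfies the condition.
(b): fails — at m but no w with m=w and mR²w.
(c): fails — at v but no t with v=t and vR²t.
(d): fails — at w0 but no w with w0=w and w0R²w.
(e): fails — at w0 but no w with w0=w and w0R²w.
Valid on: (a).

(a)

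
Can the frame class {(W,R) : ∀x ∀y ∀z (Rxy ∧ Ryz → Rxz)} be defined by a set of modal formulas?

Yes: it is transitivity, defined by the 4 schema □q → □□q.
Suppose □q→□□q is valid. Take Rxy, Ryz and set V(q)={w : Rxw}. Then □q at x, so □□q at x, so □q at y, so q at z, i.e. Rxz.

Yes — defined by □q → □□q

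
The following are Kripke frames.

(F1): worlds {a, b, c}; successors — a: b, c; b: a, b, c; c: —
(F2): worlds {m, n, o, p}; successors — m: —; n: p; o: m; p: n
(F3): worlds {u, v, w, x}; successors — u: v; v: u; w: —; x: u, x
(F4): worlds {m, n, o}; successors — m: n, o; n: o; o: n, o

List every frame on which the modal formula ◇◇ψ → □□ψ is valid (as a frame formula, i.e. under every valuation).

The schema corresponds to a generalized confluence (Geach) condition: ∀x ∀y ∀z ((xR²y ∧ xR²z) → ∃w (y = w ∧ z = w)).
(F1): fails — aR²a, aR²b but a ≠ b.
(F2): ✓.
(F3): fails — xR²u, xR²v but u ≠ v.
(F4): fails — mR²n, mR²o but n ≠ o.

(F2)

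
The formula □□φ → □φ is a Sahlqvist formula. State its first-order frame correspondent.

Suppose □□φ→□φ is valid. Take Rxy and set V(φ)={w : xR²w}. Then □□φ at x, so □φ at x, so φ at y, i.e. ∃z(Rxz∧Rzy).
Conversely, any frame satisfying ∀x ∀y (Rxy → ∃z (Rxz ∧ Rzy)) validates the schema.
Frame condition: ∀x ∀y (Rxy → ∃z (Rxz ∧ Rzy)).

Density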